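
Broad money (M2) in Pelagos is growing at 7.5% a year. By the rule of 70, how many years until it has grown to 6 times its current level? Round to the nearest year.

about 24 years

One doubling takes 70/7.5 = 9.33 years.
Reaching 6× takes log₂(6) ≈ 2.58 doublings.
2.58 × 9.33 ≈ 24 years.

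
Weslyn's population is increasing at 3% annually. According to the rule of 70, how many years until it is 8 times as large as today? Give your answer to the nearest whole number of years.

around 70 years

At 3% it doubles every 70/3 ≈ 23.33 years.
8 = 2^3, so 3 doublings → 70 years.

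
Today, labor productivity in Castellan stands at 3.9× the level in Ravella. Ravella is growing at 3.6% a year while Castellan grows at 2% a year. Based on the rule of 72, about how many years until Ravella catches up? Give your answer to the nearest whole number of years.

about 88 years

The growth-rate gap is 3.6% − 2% = 1.6 percentage points.
So the ratio between them halves every 72/1.6 ≈ 45.00 years.
A 3.9× gap takes log₂(3.9) ≈ 1.96 halvings to close: 1.96 × 45.00 ≈ 88 years.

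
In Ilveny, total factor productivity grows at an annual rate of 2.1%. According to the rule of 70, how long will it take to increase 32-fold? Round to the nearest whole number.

approximately 167 years

At 2.1% it doubles every 70/2.1 ≈ 33.33 years.
32× is 5 doublings, so 5 × 33.33 ≈ 167 years.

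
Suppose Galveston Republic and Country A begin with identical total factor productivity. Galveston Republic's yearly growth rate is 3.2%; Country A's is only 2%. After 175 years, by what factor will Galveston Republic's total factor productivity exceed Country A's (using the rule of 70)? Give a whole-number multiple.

Only the 1.2-point difference matters.
70/1.2 ≈ 58.33 years per doubling of the ratio; 175 years gives 3.00 doublings, so ≈ 8×.

≈ 8 times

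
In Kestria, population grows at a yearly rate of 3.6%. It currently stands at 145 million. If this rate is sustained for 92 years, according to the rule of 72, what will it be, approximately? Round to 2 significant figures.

approximately 3500 million

It doubles every 72/3.6 ≈ 20.00 years, so 92 years is 4.60 doublings.
2^4.60 ≈ 24.25; 145 × 24.25 ≈ 3500 million.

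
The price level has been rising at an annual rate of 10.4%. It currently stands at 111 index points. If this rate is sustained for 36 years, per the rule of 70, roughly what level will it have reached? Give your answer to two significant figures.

≈ 4500 index points

Doubling time ≈ 70/10.4 = 6.73 years.
36 years is 36/6.73 ≈ 5.35 doublings, a factor of 2^5.35 ≈ 40.79.
111 × 40.79 ≈ 4500 index points.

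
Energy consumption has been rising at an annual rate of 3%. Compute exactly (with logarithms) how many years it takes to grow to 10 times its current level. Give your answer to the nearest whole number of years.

78 years

t = ln(10) / ln(1 + 0.03) = 2.3026 / 0.029559 ≈ 77.90.
≈ 78 years.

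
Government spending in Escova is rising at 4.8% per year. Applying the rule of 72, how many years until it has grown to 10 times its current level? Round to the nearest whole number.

about 50 years

One doubling takes 72/4.8 = 15.00 years.
10× is log₂ 10 ≈ 3.32 doublings, so ≈ 3.32 × 15.00 = 50 years.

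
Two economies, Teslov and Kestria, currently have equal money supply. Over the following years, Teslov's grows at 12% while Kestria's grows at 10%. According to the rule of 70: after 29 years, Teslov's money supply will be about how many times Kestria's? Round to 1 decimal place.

Only the 2-point difference matters.
70/2 ≈ 35.00 years per doubling of the ratio; 29 years gives 0.83 doublings, so ≈ 1.8×.

around 1.8 times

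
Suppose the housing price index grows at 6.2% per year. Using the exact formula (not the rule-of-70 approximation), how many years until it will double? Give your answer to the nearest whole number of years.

12 years

t = ln(2) / ln(1 + 0.062) = 0.6931 / 0.060154 ≈ 11.52.
≈ 12 years.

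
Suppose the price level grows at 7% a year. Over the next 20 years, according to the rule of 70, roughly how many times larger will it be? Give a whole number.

about 4 times

Doubling time ≈ 70/7 = 10.00 years.
20/10.00 ≈ 2 doublings, so about 2^2 = 4×.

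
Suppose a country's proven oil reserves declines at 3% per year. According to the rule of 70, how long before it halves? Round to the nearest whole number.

Falling at 3%, it halves about every 70/3 = 23.33 years.

≈ 23 years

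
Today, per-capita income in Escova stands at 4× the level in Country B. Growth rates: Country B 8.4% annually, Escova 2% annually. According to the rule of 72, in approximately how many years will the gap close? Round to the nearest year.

What matters is the difference: 6.4 pp.
Rule of 72 on the gap: the ratio halves every 72/6.4 ≈ 11.25 years.
A 4× gap closes after 2 halvings: 2 × 11.25 ≈ 23 years.

about 23 years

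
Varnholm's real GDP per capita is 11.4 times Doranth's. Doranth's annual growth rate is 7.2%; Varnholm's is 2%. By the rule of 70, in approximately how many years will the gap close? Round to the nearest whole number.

≈ 47 years

The growth-rate gap is 7.2% − 2% = 5.2 percentage points.
So the ratio between them halves every 70/5.2 ≈ 13.46 years.
An 11.4 times gap takes log₂(11.4) ≈ 3.51 halvings to close: 3.51 × 13.46 ≈ 47 years.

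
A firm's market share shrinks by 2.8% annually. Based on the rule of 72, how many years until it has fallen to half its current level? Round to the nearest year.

26 years

Falling at 2.8%, it halves about every 72/2.8 = 25.71 years.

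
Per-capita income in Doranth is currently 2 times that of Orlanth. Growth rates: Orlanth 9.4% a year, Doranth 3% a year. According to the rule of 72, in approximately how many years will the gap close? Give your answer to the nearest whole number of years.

The growth-rate gap is 9.4% − 3% = 6.4 percentage points.
So the ratio between them halves every 72/6.4 ≈ 11.25 years.
A 2 times gap closes after 1 halving: 1 × 11.25 ≈ 11 years.

11 years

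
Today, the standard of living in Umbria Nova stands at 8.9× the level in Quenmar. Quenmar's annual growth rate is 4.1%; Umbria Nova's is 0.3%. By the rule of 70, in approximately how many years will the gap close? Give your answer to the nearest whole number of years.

The growth-rate gap is 4.1% − 0.3% = 3.8 percentage points.
So the ratio between them halves every 70/3.8 ≈ 18.42 years.
An 8.9× gap takes log₂(8.9) ≈ 3.15 halvings to close: 3.15 × 18.42 ≈ 58 years.

approximately 58 years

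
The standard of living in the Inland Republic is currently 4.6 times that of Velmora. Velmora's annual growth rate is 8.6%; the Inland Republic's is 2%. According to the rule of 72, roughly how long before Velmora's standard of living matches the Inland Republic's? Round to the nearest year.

roughly 24 years

The growth-rate gap is 8.6% − 2% = 6.6 percentage points.
So the ratio between them halves every 72/6.6 ≈ 10.91 years.
A 4.6 times gap takes log₂(4.6) ≈ 2.20 halvings to close: 2.20 × 10.91 ≈ 24 years.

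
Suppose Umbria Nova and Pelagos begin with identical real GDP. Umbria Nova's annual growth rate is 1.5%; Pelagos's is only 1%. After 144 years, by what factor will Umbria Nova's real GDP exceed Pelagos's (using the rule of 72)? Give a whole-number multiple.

approximately 2 times

Only the 0.5-point difference matters.
72/0.5 ≈ 144.00 years per doubling of the ratio; 144 years gives 1.00 doublings, so ≈ 2×.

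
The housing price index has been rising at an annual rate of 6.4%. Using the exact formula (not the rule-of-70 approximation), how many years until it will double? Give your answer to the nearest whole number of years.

11 years

t = ln(2) / ln(1 + 0.064) = 0.6931 / 0.062035 ≈ 11.17.
≈ 11 years.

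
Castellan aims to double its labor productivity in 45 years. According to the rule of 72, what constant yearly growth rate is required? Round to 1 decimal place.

72 / 45 ≈ 1.60, so about 1.6% per year.

approximately 1.6%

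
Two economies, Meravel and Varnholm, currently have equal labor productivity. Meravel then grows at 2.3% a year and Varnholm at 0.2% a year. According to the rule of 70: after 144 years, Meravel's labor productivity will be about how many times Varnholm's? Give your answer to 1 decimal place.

roughly 20.0 times

Only the 2.1-point difference matters.
70/2.1 ≈ 33.33 years per doubling of the ratio; 144 years gives 4.32 doublings, so ≈ 20.0×.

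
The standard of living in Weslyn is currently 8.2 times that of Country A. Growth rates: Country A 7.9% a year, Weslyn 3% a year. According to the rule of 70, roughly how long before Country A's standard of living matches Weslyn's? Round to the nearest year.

Country A gains on Weslyn at 7.9% − 3% = 4.9 points a year.
At that relative rate the gap halves every 70/4.9 ≈ 14.29 years.
An 8.2 times gap takes log₂(8.2) ≈ 3.04 halvings to close: 3.04 × 14.29 ≈ 43 years.

about 43 years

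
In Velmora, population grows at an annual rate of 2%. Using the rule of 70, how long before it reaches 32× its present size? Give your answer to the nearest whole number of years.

Doubling time ≈ 70/2 = 35.00 years.
32× is 5 doublings, so 5 × 35.00 ≈ 175 years.

approximately 175 years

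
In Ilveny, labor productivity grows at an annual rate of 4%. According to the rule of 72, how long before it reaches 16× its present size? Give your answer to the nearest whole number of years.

about 72 years

At 4% it doubles every 72/4 ≈ 18.00 years.
16 = 2^4, so 4 doublings → 72 years.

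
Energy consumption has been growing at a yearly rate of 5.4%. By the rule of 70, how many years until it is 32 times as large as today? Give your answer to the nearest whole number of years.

Doubling time ≈ 70/5.4 = 12.96 years.
32× is 5 doublings, so 5 × 12.96 ≈ 65 years.

about 65 years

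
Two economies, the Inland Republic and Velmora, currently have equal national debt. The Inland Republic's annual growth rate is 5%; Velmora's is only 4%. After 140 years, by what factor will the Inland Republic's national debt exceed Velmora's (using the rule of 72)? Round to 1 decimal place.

≈ 3.8 times

Only the 1-point difference matters.
72/1 ≈ 72.00 years per doubling of the ratio; 140 years gives 1.94 doublings, so ≈ 3.8×.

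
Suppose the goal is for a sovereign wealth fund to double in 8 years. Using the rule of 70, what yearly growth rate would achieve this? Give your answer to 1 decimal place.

70 / 8 ≈ 8.75, so about 8.8% per year.

≈ 8.8% per year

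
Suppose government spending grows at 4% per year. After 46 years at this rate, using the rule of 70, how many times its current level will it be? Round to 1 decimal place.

6.2 times

Doubling time ≈ 70/4 = 17.50 years.
46 years / 17.50 ≈ 2.63 doublings → factor 2^2.63 ≈ 6.2.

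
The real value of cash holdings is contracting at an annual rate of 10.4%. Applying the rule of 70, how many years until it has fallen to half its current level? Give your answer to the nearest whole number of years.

Halving time ≈ 70 / 10.4 = 6.73 → 7 years.

around 7 years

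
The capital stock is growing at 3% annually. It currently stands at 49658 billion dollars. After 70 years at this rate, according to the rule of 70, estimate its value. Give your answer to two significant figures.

Doubling time ≈ 70/3 = 23.33 years.
70 years is 70/23.33 ≈ 3.00 doublings, a factor of 2^3.00 ≈ 8.00.
49658 × 8.00 ≈ 400000 billion dollars.

400000 billion dollars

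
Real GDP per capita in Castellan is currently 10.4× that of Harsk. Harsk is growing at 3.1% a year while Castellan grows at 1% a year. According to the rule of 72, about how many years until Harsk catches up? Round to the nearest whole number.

Harsk gains on Castellan at 3.1% − 1% = 2.1 points a year.
At that relative rate the gap halves every 72/2.1 ≈ 34.29 years.
A 10.4× gap takes log₂(10.4) ≈ 3.38 halvings to close: 3.38 × 34.29 ≈ 116 years.

roughly 116 years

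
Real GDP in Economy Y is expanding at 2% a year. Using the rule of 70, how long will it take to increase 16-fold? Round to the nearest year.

about 140 years

Doubling time ≈ 70/2 = 35.00 years.
Getting to 16× needs 4 doublings: 4 × 35.00 ≈ 140 years.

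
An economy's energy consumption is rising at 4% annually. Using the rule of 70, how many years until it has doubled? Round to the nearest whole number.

≈ 18 years

At 4%, doubling takes about 70/4 = 17.50 years.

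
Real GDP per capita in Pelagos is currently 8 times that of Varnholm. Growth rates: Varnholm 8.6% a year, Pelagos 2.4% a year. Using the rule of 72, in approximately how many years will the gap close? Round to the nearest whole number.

Varnholm gains on Pelagos at 8.6% − 2.4% = 6.2 points a year.
At that relative rate the gap halves every 72/6.2 ≈ 11.61 years.
An 8 times gap closes after 3 halvings: 3 × 11.61 ≈ 35 years.

about 35 years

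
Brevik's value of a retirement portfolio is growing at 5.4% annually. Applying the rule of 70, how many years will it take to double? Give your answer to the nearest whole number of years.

Doubling time ≈ 70 / 5.4 = 12.96 years.

around 13 years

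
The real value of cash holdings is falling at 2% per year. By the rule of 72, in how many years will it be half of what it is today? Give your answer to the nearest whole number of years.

36 years

Falling at 2%, it halves about every 72/2 = 36.00 years.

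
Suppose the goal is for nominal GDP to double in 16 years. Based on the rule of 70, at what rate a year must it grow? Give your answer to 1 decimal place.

70 / 16 ≈ 4.38, so about 4.4% a year.

about 4.4% a year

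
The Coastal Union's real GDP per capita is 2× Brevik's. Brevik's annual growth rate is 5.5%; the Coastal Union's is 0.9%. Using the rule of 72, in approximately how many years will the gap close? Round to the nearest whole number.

approximately 16 years

What matters is the difference: 4.6 pp.
Rule of 72 on the gap: the ratio halves every 72/4.6 ≈ 15.65 years.
A 2× gap closes after 1 halving: 1 × 15.65 ≈ 16 years.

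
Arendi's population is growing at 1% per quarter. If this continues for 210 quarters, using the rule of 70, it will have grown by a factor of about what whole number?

roughly 8 times

70/1 ≈ 70.00 quarters per doubling.
210 quarters fits 3 doublings: 2^3 = 8.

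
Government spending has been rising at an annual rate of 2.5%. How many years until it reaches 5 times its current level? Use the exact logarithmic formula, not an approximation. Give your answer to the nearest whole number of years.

65 years

t = ln(5) / ln(1 + 0.025) = 1.6094 / 0.024693 ≈ 65.18.
≈ 65 years.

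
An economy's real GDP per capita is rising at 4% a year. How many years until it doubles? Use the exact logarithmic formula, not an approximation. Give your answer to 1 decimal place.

t = ln(2) / ln(1 + 0.04) = 0.6931 / 0.039221 ≈ 17.67.

17.7 years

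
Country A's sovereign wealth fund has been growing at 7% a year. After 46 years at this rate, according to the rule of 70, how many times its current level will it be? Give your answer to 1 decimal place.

around 24.3 times

Doubles every ≈ 10.00 years (70/7).
46 years is 4.60 doublings; 2^4.60 ≈ 24.3×.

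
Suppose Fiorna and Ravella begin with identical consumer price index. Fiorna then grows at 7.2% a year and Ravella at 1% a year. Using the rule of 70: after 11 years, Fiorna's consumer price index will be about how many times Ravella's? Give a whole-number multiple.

about 2 times

Rate gap = 7.2% − 1% = 6.2 points.
The ratio doubles every 70/6.2 ≈ 11.29 years.
11/11.29 ≈ 0.97 doublings → ratio ≈ 2^0.97 ≈ 2.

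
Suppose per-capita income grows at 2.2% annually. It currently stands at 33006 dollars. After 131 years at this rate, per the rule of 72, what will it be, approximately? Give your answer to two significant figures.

≈ 530000 dollars

Doubling time ≈ 72/2.2 = 32.73 years.
131 years is 131/32.73 ≈ 4.00 doublings, a factor of 2^4.00 ≈ 16.00.
33006 × 16.00 ≈ 530000 dollars.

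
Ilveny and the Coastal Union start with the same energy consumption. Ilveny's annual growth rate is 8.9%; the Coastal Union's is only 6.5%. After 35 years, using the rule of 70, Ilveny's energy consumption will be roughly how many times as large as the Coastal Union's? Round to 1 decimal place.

around 2.3 times

Rate gap = 8.9% − 6.5% = 2.4 points.
The ratio doubles every 70/2.4 ≈ 29.17 years.
35/29.17 ≈ 1.20 doublings → ratio ≈ 2^1.20 ≈ 2.3.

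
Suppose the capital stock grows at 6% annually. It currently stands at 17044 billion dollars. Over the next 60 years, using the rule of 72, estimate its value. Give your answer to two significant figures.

It doubles every 72/6 ≈ 12.00 years, so 60 years is 5.00 doublings.
2^5.00 ≈ 32.00; 17044 × 32.00 ≈ 550000 billion dollars.

approximately 550000 billion dollars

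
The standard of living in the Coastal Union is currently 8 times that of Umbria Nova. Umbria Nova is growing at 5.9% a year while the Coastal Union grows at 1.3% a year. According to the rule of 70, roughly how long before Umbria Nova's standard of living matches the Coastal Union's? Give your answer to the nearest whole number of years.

What matters is the difference: 4.6 pp.
Rule of 70 on the gap: the ratio halves every 70/4.6 ≈ 15.22 years.
An 8 times gap closes after 3 halvings: 3 × 15.22 ≈ 46 years.

about 46 years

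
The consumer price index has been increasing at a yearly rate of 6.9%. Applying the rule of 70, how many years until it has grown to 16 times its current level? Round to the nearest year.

Doubling time ≈ 70/6.9 = 10.14 years.
16× is 4 doublings, so 4 × 10.14 ≈ 41 years.

≈ 41 years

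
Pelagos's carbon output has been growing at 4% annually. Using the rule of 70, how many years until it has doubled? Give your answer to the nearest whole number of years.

approximately 18 years

70/4 ≈ 17.50, so it doubles roughly every 18 years.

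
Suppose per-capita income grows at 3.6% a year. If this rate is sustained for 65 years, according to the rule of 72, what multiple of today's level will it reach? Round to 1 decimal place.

approximately 9.5 times

Doubling time ≈ 72/3.6 = 20.00 years.
65 years / 20.00 ≈ 3.25 doublings → factor 2^3.25 ≈ 9.5.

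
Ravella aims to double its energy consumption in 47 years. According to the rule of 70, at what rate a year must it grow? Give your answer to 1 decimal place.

≈ 1.5%

70 / 47 ≈ 1.49, so about 1.5% a year.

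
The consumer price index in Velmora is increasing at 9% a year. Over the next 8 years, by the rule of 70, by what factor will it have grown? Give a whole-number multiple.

70/9 ≈ 7.78 years per doubling.
8 years fits 1 doubling: 2^1 = 2.

around 2 times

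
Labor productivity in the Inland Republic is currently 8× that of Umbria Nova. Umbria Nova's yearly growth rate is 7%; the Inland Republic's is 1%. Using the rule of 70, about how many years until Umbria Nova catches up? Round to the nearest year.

about 35 years

What matters is the difference: 6 pp.
Rule of 70 on the gap: the ratio halves every 70/6 ≈ 11.67 years.
An 8× gap closes after 3 halvings: 3 × 11.67 ≈ 35 years.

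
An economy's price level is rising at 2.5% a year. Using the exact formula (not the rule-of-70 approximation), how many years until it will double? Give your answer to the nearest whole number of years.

28 years

t = ln(2) / ln(1 + 0.025) = 0.6931 / 0.024693 ≈ 28.07.
≈ 28 years.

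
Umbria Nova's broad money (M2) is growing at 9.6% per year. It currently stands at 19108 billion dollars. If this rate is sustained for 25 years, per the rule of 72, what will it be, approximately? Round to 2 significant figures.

It doubles every 72/9.6 ≈ 7.50 years, so 25 years is 3.33 doublings.
2^3.33 ≈ 10.06; 19108 × 10.06 ≈ 190000 billion dollars.

≈ 190000 billion dollars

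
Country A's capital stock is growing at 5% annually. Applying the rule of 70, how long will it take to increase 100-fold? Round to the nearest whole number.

around 93 years

Doubling time ≈ 70/5 = 14.00 years.
100× is log₂ 100 ≈ 6.64 doublings, so ≈ 6.64 × 14.00 = 93 years.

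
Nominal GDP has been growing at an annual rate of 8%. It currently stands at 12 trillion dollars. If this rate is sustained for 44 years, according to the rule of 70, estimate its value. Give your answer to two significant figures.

≈ 390 trillion dollars

Doubling time ≈ 70/8 = 8.75 years.
44 years is 44/8.75 ≈ 5.03 doublings, a factor of 2^5.03 ≈ 32.67.
12 × 32.67 ≈ 390 trillion dollars.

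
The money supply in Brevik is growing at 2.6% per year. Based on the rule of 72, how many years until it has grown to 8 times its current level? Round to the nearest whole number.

Doubling time ≈ 72/2.6 = 27.69 years.
8 = 2^3, so 3 doublings → 83 years.

83 years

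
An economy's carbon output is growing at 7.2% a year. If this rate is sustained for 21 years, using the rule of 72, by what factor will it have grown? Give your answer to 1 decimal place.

Doubles every ≈ 10.00 years (72/7.2).
21 years is 2.10 doublings; 2^2.10 ≈ 4.3×.

around 4.3 times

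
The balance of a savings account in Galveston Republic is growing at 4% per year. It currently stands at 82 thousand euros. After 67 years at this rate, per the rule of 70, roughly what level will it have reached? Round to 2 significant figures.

It doubles every 70/4 ≈ 17.50 years, so 67 years is 3.83 doublings.
2^3.83 ≈ 14.22; 82 × 14.22 ≈ 1200 thousand euros.

approximately 1200 thousand euros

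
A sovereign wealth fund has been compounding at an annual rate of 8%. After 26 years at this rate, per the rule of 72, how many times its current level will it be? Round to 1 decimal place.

Doubling time ≈ 72/8 = 9.00 years.
26 years / 9.00 ≈ 2.89 doublings → factor 2^2.89 ≈ 7.4.

about 7.4 times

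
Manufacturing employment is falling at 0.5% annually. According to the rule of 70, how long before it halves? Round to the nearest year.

The rule works in reverse for decay: 70/0.5 ≈ 140.00 years to halve.

≈ 140 years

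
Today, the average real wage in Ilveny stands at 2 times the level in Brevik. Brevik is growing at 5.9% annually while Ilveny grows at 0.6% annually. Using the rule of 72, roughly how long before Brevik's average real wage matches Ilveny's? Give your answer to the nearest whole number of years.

around 14 years

What matters is the difference: 5.3 pp.
Rule of 72 on the gap: the ratio halves every 72/5.3 ≈ 13.58 years.
A 2 times gap closes after 1 halving: 1 × 13.58 ≈ 14 years.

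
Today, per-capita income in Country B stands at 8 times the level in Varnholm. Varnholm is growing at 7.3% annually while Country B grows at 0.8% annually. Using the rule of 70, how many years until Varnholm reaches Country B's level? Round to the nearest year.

The growth-rate gap is 7.3% − 0.8% = 6.5 percentage points.
So the ratio between them halves every 70/6.5 ≈ 10.77 years.
An 8 times gap closes after 3 halvings: 3 × 10.77 ≈ 32 years.

32 years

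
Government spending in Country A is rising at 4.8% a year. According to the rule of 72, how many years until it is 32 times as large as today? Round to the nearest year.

around 75 years

Doubling time ≈ 72/4.8 = 15.00 years.
32× is 5 doublings, so 5 × 15.00 ≈ 75 years.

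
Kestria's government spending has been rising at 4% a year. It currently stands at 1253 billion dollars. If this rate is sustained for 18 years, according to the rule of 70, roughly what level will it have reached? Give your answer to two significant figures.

approximately 2600 billion dollars

Doubling time ≈ 70/4 = 17.50 years.
18 years is 18/17.50 ≈ 1.03 doublings, a factor of 2^1.03 ≈ 2.04.
1253 × 2.04 ≈ 2600 billion dollars.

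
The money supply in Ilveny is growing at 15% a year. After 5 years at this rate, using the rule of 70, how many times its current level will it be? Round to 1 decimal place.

Doubling time ≈ 70/15 = 4.67 years.
5 years / 4.67 ≈ 1.07 doublings → factor 2^1.07 ≈ 2.1.

≈ 2.1 times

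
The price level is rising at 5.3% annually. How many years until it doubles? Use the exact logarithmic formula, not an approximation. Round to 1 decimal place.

13.4 years

t = ln(2) / ln(1 + 0.053) = 0.6931 / 0.051643 ≈ 13.42.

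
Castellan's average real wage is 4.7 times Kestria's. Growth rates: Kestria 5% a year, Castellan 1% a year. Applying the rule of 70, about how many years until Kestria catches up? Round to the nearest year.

≈ 39 years

Kestria gains on Castellan at 5% − 1% = 4 points a year.
At that relative rate the gap halves every 70/4 ≈ 17.50 years.
A 4.7 times gap takes log₂(4.7) ≈ 2.23 halvings to close: 2.23 × 17.50 ≈ 39 years.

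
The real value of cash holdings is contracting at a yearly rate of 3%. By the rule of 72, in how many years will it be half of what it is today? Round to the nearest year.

roughly 24 years

Halving time ≈ 72 / 3 = 24.00 → 24 years.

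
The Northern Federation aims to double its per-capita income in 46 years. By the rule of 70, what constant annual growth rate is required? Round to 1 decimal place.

1.5%

70 / 46 ≈ 1.52, so about 1.5% a year.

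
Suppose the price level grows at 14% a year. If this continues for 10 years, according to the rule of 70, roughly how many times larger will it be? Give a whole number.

70/14 ≈ 5.00 years per doubling.
10 years fits 2 doublings: 2^2 = 4.

roughly 4 times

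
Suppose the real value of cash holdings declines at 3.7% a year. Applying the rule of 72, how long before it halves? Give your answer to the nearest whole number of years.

Halving time ≈ 72 / 3.7 = 19.46 → 19 years.

19 years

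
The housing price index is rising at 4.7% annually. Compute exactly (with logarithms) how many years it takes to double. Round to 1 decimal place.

15.1 years

t = ln(2) / ln(1 + 0.047) = 0.6931 / 0.045929 ≈ 15.09.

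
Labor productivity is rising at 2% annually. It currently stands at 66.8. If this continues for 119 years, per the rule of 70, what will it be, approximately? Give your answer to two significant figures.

It doubles every 70/2 ≈ 35.00 years, so 119 years is 3.40 doublings.
2^3.40 ≈ 10.56; 66.8 × 10.56 ≈ 710.

approximately 710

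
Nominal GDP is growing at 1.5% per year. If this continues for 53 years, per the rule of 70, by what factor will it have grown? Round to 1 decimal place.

around 2.2 times

Doubling time ≈ 70/1.5 = 46.67 years.
53 years / 46.67 ≈ 1.14 doublings → factor 2^1.14 ≈ 2.2.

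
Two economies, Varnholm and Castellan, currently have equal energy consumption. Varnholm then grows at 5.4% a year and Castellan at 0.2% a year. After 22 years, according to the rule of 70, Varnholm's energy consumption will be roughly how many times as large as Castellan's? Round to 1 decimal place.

about 3.1 times

Varnholm pulls ahead at 5.2 pp per year, so the ratio doubles every 70/5.2 ≈ 13.46 years.
In 22 years that's 1.63 doublings: 2^1.63 ≈ 3.1.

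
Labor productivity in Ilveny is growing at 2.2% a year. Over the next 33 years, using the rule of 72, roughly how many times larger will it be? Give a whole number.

roughly 2 times

Doubling time ≈ 72/2.2 = 32.73 years.
33/32.73 ≈ 1 doubling, so about 2^1 = 2×.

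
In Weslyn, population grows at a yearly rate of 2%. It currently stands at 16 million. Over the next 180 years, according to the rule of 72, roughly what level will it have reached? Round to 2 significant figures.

510 million

It doubles every 72/2 ≈ 36.00 years, so 180 years is 5.00 doublings.
2^5.00 ≈ 32.00; 16 × 32.00 ≈ 510 million.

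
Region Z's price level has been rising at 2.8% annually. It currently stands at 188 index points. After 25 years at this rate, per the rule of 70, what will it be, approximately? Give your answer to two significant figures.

It doubles every 70/2.8 ≈ 25.00 years, so 25 years is 1.00 doublings.
2^1.00 ≈ 2.00; 188 × 2.00 ≈ 380 index points.

380 index points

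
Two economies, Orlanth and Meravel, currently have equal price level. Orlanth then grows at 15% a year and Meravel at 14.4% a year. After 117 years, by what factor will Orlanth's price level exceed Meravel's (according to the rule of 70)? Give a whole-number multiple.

Orlanth pulls ahead at 0.6 pp per year, so the ratio doubles every 70/0.6 ≈ 116.67 years.
In 117 years that's 1.00 doublings: 2^1.00 ≈ 2.

approximately 2 times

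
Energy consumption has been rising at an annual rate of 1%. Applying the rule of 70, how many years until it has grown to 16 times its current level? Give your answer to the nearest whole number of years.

approximately 280 years

Doubling time ≈ 70/1 = 70.00 years.
Getting to 16× needs 4 doublings: 4 × 70.00 ≈ 280 years.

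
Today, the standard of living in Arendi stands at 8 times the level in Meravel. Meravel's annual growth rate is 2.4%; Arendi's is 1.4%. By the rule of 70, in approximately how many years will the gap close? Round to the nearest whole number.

≈ 210 years

Meravel gains on Arendi at 2.4% − 1.4% = 1 point a year.
At that relative rate the gap halves every 70/1 ≈ 70.00 years.
An 8 times gap closes after 3 halvings: 3 × 70.00 ≈ 210 years.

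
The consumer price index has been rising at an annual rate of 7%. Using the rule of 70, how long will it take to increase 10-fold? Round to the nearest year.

≈ 33 years

One doubling takes 70/7 = 10.00 years.
10× is log₂ 10 ≈ 3.32 doublings, so ≈ 3.32 × 10.00 = 33 years.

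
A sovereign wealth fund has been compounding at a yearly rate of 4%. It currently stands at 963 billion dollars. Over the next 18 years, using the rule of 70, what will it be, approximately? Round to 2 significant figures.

Doubling time ≈ 70/4 = 17.50 years.
18 years is 18/17.50 ≈ 1.03 doublings, a factor of 2^1.03 ≈ 2.04.
963 × 2.04 ≈ 2000 billion dollars.

2000 billion dollars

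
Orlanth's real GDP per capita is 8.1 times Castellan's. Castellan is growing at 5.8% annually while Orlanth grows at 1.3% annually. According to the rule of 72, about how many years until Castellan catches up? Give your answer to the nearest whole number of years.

≈ 48 years

The growth-rate gap is 5.8% − 1.3% = 4.5 percentage points.
So the ratio between them halves every 72/4.5 ≈ 16.00 years.
An 8.1 times gap takes log₂(8.1) ≈ 3.02 halvings to close: 3.02 × 16.00 ≈ 48 years.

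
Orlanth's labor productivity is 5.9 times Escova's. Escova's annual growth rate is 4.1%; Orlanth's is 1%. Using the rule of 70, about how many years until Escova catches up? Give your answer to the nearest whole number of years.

around 58 years

Escova gains on Orlanth at 4.1% − 1% = 3.1 points a year.
At that relative rate the gap halves every 70/3.1 ≈ 22.58 years.
A 5.9 times gap takes log₂(5.9) ≈ 2.56 halvings to close: 2.56 × 22.58 ≈ 58 years.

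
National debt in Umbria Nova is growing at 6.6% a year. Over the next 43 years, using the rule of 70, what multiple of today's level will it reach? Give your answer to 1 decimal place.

around 16.6 times

Doubling time ≈ 70/6.6 = 10.61 years.
43 years / 10.61 ≈ 4.05 doublings → factor 2^4.05 ≈ 16.6.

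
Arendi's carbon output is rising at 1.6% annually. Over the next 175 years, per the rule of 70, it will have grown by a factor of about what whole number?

At 1.6% one doubling takes ≈ 43.75 years; 175 years is 4 of them, so ×16.

about 16 times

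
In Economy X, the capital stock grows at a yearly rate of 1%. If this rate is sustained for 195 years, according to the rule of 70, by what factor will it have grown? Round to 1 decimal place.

Doubles every ≈ 70.00 years (70/1).
195 years is 2.79 doublings; 2^2.79 ≈ 6.9×.

≈ 6.9 times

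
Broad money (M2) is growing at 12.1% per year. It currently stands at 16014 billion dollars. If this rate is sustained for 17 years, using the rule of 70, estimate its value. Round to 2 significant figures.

about 120000 billion dollars

It doubles every 70/12.1 ≈ 5.79 years, so 17 years is 2.94 doublings.
2^2.94 ≈ 7.67; 16014 × 7.67 ≈ 120000 billion dollars.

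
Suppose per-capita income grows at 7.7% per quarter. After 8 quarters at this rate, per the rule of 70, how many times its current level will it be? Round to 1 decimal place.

1.8 times

Doubles every ≈ 9.09 quarters (70/7.7).
8 quarters is 0.88 doublings; 2^0.88 ≈ 1.8×.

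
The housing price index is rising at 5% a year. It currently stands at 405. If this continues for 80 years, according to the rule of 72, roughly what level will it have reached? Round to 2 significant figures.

roughly 19000

Doubling time ≈ 72/5 = 14.40 years.
80 years is 80/14.40 ≈ 5.56 doublings, a factor of 2^5.56 ≈ 47.18.
405 × 47.18 ≈ 19000.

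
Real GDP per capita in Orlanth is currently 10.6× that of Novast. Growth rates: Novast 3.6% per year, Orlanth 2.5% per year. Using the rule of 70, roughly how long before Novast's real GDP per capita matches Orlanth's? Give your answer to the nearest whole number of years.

Novast gains on Orlanth at 3.6% − 2.5% = 1.1 points a year.
At that relative rate the gap halves every 70/1.1 ≈ 63.64 years.
A 10.6× gap takes log₂(10.6) ≈ 3.41 halvings to close: 3.41 × 63.64 ≈ 217 years.

around 217 years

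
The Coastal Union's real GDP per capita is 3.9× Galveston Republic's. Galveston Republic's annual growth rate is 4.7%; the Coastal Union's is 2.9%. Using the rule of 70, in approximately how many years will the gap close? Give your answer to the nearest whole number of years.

≈ 76 years

Galveston Republic gains on the Coastal Union at 4.7% − 2.9% = 1.8 points a year.
At that relative rate the gap halves every 70/1.8 ≈ 38.89 years.
A 3.9× gap takes log₂(3.9) ≈ 1.96 halvings to close: 1.96 × 38.89 ≈ 76 years.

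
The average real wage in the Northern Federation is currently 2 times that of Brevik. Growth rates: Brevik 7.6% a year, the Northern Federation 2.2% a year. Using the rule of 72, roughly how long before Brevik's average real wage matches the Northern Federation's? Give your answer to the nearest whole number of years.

The growth-rate gap is 7.6% − 2.2% = 5.4 percentage points.
So the ratio between them halves every 72/5.4 ≈ 13.33 years.
A 2 times gap closes after 1 halving: 1 × 13.33 ≈ 13 years.

roughly 13 years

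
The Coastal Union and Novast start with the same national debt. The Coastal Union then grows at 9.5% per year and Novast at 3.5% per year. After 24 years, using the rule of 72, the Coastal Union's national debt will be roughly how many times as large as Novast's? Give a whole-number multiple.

Only the 6-point difference matters.
72/6 ≈ 12.00 years per doubling of the ratio; 24 years gives 2.00 doublings, so ≈ 4×.

4 times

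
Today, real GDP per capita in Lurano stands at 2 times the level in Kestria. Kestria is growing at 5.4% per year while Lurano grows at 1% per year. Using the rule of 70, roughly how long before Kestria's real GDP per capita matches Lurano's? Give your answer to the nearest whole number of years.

about 16 years

The growth-rate gap is 5.4% − 1% = 4.4 percentage points.
So the ratio between them halves every 70/4.4 ≈ 15.91 years.
A 2 times gap closes after 1 halving: 1 × 15.91 ≈ 16 years.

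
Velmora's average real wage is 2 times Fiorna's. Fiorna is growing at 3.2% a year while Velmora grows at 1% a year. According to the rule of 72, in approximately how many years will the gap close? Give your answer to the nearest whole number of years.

The growth-rate gap is 3.2% − 1% = 2.2 percentage points.
So the ratio between them halves every 72/2.2 ≈ 32.73 years.
A 2 times gap closes after 1 halving: 1 × 32.73 ≈ 33 years.

around 33 years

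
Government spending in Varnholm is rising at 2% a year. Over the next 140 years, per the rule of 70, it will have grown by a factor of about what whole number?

roughly 16 times

At 2% one doubling takes ≈ 35.00 years; 140 years is 4 of them, so ×16.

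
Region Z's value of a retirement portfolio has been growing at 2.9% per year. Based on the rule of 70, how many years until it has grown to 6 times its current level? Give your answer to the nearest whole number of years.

Doubling time ≈ 70/2.9 = 24.14 years.
6× is log₂ 6 ≈ 2.58 doublings, so ≈ 2.58 × 24.14 = 62 years.

≈ 62 years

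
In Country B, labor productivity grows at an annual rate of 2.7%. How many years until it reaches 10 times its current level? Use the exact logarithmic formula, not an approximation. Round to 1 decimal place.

86.4 years

t = ln(10) / ln(1 + 0.027) = 2.3026 / 0.026642 ≈ 86.43.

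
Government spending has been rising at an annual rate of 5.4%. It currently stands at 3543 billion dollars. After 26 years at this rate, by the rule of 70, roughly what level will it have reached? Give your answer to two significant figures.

Doubling time ≈ 70/5.4 = 12.96 years.
26 years is 26/12.96 ≈ 2.01 doublings, a factor of 2^2.01 ≈ 4.03.
3543 × 4.03 ≈ 14000 billion dollars.

about 14000 billion dollars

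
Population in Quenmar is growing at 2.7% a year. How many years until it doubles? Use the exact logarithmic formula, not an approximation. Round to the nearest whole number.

26 years

t = ln(2) / ln(1 + 0.027) = 0.6931 / 0.026642 ≈ 26.02.
≈ 26 years.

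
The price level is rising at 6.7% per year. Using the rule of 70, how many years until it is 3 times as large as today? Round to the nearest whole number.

One doubling takes 70/6.7 = 10.45 years.
3× is log₂ 3 ≈ 1.58 doublings, so ≈ 1.58 × 10.45 = 17 years.

around 17 years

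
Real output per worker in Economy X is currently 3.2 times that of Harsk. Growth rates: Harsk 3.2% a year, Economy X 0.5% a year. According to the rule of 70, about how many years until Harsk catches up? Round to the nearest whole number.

≈ 44 years

The growth-rate gap is 3.2% − 0.5% = 2.7 percentage points.
So the ratio between them halves every 70/2.7 ≈ 25.93 years.
A 3.2 times gap takes log₂(3.2) ≈ 1.68 halvings to close: 1.68 × 25.93 ≈ 44 years.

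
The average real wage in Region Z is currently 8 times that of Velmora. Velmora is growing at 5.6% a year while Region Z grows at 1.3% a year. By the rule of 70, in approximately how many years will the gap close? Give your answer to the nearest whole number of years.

49 years

What matters is the difference: 4.3 pp.
Rule of 70 on the gap: the ratio halves every 70/4.3 ≈ 16.28 years.
An 8 times gap closes after 3 halvings: 3 × 16.28 ≈ 49 years.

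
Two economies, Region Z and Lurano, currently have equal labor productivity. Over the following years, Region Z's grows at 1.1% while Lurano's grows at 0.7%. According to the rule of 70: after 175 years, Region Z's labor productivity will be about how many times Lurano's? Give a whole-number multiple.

≈ 2 times

Rate gap = 1.1% − 0.7% = 0.4 points.
The ratio doubles every 70/0.4 ≈ 175.00 years.
175/175.00 ≈ 1.00 doublings → ratio ≈ 2^1.00 ≈ 2.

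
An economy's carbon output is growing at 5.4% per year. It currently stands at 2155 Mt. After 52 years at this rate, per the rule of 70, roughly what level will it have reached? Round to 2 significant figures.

It doubles every 70/5.4 ≈ 12.96 years, so 52 years is 4.01 doublings.
2^4.01 ≈ 16.11; 2155 × 16.11 ≈ 35000 Mt.

35000 Mt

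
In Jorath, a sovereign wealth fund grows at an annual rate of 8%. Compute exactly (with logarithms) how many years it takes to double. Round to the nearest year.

t = ln(2) / ln(1 + 0.08) = 0.6931 / 0.076961 ≈ 9.01.
≈ 9 years.

9 years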